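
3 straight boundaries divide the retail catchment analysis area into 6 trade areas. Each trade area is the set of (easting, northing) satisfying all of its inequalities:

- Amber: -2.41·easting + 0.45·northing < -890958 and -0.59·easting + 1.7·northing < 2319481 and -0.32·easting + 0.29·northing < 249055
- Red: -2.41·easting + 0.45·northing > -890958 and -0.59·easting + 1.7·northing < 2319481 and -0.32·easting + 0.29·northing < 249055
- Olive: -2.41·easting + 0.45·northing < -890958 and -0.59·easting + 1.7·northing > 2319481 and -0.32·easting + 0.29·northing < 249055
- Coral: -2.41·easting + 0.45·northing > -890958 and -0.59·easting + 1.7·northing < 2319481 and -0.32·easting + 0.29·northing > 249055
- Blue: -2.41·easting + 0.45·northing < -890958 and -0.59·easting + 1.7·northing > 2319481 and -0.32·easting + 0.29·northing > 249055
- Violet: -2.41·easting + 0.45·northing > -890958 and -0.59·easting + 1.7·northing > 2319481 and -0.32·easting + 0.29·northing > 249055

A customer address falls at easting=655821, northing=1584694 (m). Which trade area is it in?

Coral

-2.41·655821 + 0.45·1584694 = -867416.310, which is > -890958
-0.59·655821 + 1.7·1584694 = 2307045.410, which is < 2319481
-0.32·655821 + 0.29·1584694 = 249698.540, which is > 249055
This sign pattern matches Coral.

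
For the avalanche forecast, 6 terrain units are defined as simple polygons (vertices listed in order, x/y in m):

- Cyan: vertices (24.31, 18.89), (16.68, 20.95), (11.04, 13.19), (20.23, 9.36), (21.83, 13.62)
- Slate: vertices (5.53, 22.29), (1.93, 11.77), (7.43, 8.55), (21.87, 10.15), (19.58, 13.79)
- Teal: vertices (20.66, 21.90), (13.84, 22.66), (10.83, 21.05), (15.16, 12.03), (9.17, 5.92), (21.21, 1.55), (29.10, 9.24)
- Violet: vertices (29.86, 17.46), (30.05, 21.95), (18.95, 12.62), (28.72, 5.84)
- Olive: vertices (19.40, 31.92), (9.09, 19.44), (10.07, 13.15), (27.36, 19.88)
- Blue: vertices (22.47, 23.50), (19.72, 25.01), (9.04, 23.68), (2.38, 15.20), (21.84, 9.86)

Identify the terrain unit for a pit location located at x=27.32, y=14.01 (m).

Violet

Cast a ray rightward from (27.32, 14.01). For each polygon, the edges (by vertex number in listed order) whose endpoints lie on opposite sides of y = 14.01, where each meets that height, and whether that is right or left of the point:
Cyan: 2–3 at x≈11.636 (left), 5–1 at x≈22.014 (left) → 0 crossings.
Slate: 1–2 at x≈2.697 (left), 5–1 at x≈19.216 (left) → 0 crossings.
Teal: 3–4 at x≈14.210 (left), 7–1 at x≈25.920 (left) → 0 crossings.
Violet: 2–3 at x≈20.604 (left), 4–1 at x≈29.522 (right) → 1 crossing.
Olive: 2–3 at x≈9.936 (left), 3–4 at x≈12.279 (left) → 0 crossings.
Blue: 4–5 at x≈6.717 (left), 5–1 at x≈22.032 (left) → 0 crossings.
Only Violet has an odd count, so the point is inside Violet.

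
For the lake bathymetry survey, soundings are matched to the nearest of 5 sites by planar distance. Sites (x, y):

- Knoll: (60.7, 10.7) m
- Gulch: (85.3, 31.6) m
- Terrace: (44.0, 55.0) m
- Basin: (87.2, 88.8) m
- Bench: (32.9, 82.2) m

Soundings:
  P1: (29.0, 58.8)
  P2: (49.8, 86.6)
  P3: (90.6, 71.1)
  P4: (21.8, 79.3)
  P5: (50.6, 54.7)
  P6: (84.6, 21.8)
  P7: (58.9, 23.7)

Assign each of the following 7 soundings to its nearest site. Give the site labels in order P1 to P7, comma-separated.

P1 → Terrace (d²=239.44)
P2 → Bench (d²=304.97)
P3 → Basin (d²=324.85)
P4 → Bench (d²=131.62)
P5 → Terrace (d²=43.65)
P6 → Gulch (d²=96.53)
P7 → Knoll (d²=172.24)

Terrace, Bench, Basin, Bench, Terrace, Gulch, Knoll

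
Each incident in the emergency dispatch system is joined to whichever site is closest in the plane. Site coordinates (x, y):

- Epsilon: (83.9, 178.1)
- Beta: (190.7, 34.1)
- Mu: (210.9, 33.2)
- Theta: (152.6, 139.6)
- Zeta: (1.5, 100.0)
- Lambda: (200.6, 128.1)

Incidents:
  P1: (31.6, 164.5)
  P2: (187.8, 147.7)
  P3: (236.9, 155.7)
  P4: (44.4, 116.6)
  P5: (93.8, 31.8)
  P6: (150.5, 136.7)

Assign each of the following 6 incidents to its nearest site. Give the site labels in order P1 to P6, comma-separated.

Epsilon, Lambda, Lambda, Zeta, Beta, Theta

P1 → Epsilon (d²=2920.25)
P2 → Lambda (d²=548.00)
P3 → Lambda (d²=2079.45)
P4 → Zeta (d²=2115.97)
P5 → Beta (d²=9394.90)
P6 → Theta (d²=12.82)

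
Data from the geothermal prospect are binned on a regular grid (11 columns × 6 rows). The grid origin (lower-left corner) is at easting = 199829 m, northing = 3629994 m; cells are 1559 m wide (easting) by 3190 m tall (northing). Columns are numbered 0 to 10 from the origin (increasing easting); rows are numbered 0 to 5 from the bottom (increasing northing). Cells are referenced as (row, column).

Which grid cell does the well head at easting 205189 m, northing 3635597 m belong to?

(1, 3)

Column index: ⌊(205189 − 199829) / 1559⌋ = ⌊3.438⌋ = 3
Row offset from origin: ⌊(3635597 − 3629994) / 3190⌋ = ⌊1.756⌋ = 1 → row 1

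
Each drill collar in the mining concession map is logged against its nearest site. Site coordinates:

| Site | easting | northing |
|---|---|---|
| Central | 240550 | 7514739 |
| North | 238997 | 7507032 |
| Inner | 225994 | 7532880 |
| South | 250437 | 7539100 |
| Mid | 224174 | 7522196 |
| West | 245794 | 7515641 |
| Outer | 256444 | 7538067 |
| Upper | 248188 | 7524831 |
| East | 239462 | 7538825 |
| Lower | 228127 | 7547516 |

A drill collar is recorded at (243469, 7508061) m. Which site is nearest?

North

Squared distances to each site:
Central: 53116245.000; North: 21057625.000; Inner: 921358386.000; South: 1011972545.000; Mid: 572095250.000; West: 62862025.000; Outer: 1068710661.000; Upper: 303501861.000; East: 962479745.000; Lower: 1792073989.000.
Minimum at North.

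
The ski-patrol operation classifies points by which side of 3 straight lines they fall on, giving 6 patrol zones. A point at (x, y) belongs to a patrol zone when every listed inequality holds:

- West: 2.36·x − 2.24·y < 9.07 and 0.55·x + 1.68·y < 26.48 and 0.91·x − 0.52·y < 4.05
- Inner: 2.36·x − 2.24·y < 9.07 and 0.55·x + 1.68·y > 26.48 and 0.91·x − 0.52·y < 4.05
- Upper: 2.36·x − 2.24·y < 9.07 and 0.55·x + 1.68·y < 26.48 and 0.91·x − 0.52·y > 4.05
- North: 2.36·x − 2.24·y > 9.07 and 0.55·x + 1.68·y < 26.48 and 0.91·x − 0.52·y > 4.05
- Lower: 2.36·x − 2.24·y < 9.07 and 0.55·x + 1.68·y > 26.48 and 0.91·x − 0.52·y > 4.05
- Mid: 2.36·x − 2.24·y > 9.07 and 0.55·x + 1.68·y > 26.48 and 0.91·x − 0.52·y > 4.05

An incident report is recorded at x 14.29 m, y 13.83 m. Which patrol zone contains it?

2.36·14.29 − 2.24·13.83 = 2.745, which is < 9.07
0.55·14.29 + 1.68·13.83 = 31.094, which is > 26.48
0.91·14.29 − 0.52·13.83 = 5.812, which is > 4.05
This sign pattern matches Lower.

Lower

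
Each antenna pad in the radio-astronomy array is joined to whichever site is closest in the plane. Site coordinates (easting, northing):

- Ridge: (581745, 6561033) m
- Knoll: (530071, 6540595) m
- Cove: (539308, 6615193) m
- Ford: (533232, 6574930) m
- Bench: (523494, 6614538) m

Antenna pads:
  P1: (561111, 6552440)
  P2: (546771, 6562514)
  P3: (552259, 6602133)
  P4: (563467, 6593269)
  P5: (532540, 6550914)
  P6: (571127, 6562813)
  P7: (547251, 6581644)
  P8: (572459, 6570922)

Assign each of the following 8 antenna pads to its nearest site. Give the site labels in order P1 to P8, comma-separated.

P1 → Ridge (d²=499601605.00)
P2 → Ford (d²=337461577.00)
P3 → Cove (d²=338292001.00)
P4 → Cove (d²=1064319057.00)
P5 → Knoll (d²=112577722.00)
P6 → Ridge (d²=115910324.00)
P7 → Ford (d²=241610157.00)
P8 → Ridge (d²=184022117.00)

Ridge, Ford, Cove, Cove, Knoll, Ridge, Ford, Ridge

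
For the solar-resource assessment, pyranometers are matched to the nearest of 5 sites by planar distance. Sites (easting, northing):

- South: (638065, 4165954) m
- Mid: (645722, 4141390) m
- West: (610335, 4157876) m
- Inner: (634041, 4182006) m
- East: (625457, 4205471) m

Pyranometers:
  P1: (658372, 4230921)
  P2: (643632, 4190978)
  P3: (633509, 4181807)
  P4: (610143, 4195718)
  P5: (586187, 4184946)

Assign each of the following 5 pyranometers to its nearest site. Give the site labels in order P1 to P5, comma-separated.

East, Inner, Inner, East, West

P1 → East (d²=1731099725.00)
P2 → Inner (d²=172484065.00)
P3 → Inner (d²=322625.00)
P4 → East (d²=329639605.00)
P5 → West (d²=1315910804.00)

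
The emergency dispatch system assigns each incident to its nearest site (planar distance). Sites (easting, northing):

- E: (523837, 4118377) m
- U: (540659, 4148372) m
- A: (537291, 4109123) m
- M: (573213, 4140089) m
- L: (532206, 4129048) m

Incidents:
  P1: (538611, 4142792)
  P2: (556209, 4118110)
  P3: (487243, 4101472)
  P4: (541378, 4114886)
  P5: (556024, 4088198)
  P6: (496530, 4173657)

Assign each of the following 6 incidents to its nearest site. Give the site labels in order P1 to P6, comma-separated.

U, A, E, A, A, U

P1 → U (d²=35330704.00)
P2 → A (d²=438656893.00)
P3 → E (d²=1624899861.00)
P4 → A (d²=49915738.00)
P5 → A (d²=788780914.00)
P6 → U (d²=2586699866.00)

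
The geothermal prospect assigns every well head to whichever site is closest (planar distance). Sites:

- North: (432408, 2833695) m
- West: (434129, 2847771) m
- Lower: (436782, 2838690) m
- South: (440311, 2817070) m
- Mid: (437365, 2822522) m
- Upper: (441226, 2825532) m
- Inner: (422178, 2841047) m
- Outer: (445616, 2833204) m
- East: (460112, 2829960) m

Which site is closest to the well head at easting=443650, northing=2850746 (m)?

West

Squared distances to each site:
North: 417119165.000; West: 99500066.000; Lower: 192516560.000; South: 1145221897.000; Mid: 836095401.000; Upper: 641621572.000; Inner: 555117385.000; Outer: 311586920.000; East: 703055240.000.
Minimum at West.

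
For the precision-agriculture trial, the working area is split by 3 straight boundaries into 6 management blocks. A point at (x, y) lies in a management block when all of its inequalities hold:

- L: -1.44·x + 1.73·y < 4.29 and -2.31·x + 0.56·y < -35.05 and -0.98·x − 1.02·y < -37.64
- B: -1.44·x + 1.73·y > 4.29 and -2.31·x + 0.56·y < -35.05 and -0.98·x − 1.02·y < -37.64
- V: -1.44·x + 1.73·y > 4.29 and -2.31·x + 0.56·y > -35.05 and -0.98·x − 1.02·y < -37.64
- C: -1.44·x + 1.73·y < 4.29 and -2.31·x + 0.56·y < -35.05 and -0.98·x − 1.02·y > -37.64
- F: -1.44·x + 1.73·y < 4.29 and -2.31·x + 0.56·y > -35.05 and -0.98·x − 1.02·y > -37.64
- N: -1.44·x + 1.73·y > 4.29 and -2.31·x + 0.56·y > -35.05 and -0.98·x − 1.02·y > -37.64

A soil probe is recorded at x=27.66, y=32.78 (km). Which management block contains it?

-1.44·27.66 + 1.73·32.78 = 16.879, which is > 4.29
-2.31·27.66 + 0.56·32.78 = -45.538, which is < -35.05
-0.98·27.66 − 1.02·32.78 = -60.542, which is < -37.64
This sign pattern matches B.

B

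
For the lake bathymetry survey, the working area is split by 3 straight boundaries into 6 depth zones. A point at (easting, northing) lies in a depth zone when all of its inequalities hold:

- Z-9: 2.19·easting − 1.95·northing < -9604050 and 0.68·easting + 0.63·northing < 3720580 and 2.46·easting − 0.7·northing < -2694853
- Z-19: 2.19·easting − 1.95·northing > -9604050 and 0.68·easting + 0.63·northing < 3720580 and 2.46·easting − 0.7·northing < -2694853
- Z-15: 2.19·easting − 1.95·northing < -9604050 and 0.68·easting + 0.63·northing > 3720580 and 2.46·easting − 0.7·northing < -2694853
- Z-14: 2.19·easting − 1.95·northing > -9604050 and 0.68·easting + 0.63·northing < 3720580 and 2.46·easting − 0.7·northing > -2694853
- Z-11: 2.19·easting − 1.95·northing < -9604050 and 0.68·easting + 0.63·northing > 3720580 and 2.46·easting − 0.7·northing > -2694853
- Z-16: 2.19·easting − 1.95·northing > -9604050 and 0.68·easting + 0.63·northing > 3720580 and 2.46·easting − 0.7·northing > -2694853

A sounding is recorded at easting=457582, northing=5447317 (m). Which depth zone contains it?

Z-11

2.19·457582 − 1.95·5447317 = -9620163.570, which is < -9604050
0.68·457582 + 0.63·5447317 = 3742965.470, which is > 3720580
2.46·457582 − 0.7·5447317 = -2687470.180, which is > -2694853
This sign pattern matches Z-11.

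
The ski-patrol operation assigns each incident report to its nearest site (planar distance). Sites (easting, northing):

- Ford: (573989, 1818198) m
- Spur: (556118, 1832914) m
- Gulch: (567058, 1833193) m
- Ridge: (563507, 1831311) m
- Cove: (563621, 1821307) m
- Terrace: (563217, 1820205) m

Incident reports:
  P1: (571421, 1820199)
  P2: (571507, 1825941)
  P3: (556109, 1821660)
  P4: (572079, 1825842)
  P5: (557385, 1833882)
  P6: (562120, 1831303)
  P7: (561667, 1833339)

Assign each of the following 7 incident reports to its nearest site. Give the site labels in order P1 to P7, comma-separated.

Ford, Ford, Terrace, Ford, Spur, Ridge, Ridge

P1 → Ford (d²=10598625.00)
P2 → Ford (d²=66114373.00)
P3 → Terrace (d²=52640689.00)
P4 → Ford (d²=62078836.00)
P5 → Spur (d²=2542313.00)
P6 → Ridge (d²=1923833.00)
P7 → Ridge (d²=7498384.00)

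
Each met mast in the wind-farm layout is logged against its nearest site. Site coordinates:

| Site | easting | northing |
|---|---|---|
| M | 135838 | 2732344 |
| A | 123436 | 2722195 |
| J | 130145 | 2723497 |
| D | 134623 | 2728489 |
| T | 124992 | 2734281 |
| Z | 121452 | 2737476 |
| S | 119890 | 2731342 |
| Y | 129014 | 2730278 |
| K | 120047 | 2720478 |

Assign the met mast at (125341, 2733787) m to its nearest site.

T

Squared distances to each site:
M: 112269258.000; A: 138003489.000; J: 128962516.000; D: 114224328.000; T: 365837.000; Z: 28733042.000; S: 35691426.000; Y: 25804010.000; K: 205155917.000.
Minimum at T.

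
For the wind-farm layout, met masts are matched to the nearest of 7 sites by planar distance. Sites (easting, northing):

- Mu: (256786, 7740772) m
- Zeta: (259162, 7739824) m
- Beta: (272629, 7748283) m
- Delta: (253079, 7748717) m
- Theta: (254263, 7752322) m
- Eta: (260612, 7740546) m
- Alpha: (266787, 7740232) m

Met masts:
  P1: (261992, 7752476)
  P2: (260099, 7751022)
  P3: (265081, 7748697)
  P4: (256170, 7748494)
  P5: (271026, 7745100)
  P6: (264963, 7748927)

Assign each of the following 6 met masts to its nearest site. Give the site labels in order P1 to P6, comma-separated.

P1 → Theta (d²=59761157.00)
P2 → Theta (d²=35748896.00)
P3 → Beta (d²=57143700.00)
P4 → Delta (d²=9604010.00)
P5 → Beta (d²=12701098.00)
P6 → Beta (d²=59182292.00)

Theta, Theta, Beta, Delta, Beta, Beta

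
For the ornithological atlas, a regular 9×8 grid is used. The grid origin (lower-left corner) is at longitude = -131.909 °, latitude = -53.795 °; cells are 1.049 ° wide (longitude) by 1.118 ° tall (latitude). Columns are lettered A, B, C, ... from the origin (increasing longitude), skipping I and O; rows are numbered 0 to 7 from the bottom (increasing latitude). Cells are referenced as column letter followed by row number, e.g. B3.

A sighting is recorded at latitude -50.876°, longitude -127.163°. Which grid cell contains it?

E2

Column index: ⌊(-127.163 − -131.909) / 1.049⌋ = ⌊4.524⌋ = 4 → column E
Row offset from origin: ⌊(-50.876 − -53.795) / 1.118⌋ = ⌊2.611⌋ = 2 → row 2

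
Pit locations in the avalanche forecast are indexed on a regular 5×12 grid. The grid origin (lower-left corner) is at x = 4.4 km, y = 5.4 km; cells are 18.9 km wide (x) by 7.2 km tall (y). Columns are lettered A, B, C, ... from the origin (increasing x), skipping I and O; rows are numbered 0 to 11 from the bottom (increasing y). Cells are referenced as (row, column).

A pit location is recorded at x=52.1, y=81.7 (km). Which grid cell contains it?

(10, C)

Column index: ⌊(52.1 − 4.4) / 18.9⌋ = ⌊2.524⌋ = 2 → column C
Row offset from origin: ⌊(81.7 − 5.4) / 7.2⌋ = ⌊10.597⌋ = 10 → row 10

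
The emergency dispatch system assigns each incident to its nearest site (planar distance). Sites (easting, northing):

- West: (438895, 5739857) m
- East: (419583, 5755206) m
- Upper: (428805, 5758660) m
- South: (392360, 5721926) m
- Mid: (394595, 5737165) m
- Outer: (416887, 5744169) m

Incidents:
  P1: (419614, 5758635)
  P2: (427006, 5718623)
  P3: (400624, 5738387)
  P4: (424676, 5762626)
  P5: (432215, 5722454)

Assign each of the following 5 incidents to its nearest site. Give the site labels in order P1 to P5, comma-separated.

East, West, Mid, Upper, West

P1 → East (d²=11759002.00)
P2 → West (d²=592231077.00)
P3 → Mid (d²=37842125.00)
P4 → Upper (d²=32777797.00)
P5 → West (d²=347486809.00)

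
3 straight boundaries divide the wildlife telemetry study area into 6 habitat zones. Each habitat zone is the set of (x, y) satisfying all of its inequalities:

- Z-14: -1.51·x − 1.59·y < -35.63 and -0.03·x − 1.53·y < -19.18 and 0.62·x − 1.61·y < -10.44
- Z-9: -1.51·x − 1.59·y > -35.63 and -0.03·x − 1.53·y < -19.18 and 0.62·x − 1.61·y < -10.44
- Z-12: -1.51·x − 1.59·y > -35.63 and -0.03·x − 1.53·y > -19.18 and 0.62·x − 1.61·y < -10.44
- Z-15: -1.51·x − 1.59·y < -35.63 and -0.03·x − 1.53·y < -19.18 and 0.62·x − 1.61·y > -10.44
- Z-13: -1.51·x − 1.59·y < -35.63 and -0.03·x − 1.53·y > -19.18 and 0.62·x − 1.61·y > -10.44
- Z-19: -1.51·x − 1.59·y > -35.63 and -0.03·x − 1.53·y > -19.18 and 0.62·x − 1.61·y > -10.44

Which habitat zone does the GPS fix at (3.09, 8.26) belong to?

Z-12

-1.51·3.09 − 1.59·8.26 = -17.799, which is > -35.63
-0.03·3.09 − 1.53·8.26 = -12.731, which is > -19.18
0.62·3.09 − 1.61·8.26 = -11.383, which is < -10.44
This sign pattern matches Z-12.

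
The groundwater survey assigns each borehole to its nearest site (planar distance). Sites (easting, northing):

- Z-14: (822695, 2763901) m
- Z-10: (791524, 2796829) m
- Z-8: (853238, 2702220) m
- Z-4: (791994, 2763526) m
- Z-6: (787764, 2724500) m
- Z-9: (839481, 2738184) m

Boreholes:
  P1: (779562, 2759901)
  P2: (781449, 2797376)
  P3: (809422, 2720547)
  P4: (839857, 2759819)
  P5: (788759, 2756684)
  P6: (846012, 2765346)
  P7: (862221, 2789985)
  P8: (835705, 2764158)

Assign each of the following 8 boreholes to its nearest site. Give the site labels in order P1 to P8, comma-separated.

Z-4, Z-10, Z-6, Z-14, Z-4, Z-14, Z-14, Z-14

P1 → Z-4 (d²=167695249.00)
P2 → Z-10 (d²=101804834.00)
P3 → Z-6 (d²=484695173.00)
P4 → Z-14 (d²=311196968.00)
P5 → Z-4 (d²=57278189.00)
P6 → Z-14 (d²=545770514.00)
P7 → Z-14 (d²=2242679732.00)
P8 → Z-14 (d²=169326149.00)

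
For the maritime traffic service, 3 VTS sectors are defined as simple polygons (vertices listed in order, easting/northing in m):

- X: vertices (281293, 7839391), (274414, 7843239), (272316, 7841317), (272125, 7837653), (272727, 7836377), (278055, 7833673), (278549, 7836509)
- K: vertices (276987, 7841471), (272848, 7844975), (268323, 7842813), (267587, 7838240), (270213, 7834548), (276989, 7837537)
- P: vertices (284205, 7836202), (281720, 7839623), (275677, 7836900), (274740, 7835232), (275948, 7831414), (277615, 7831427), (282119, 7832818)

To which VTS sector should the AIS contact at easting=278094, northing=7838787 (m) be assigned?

Cast a ray rightward from (278094, 7838787). For each polygon, the edges (by vertex number in listed order) whose endpoints lie on opposite sides of northing = 7838787, where each meets that height, and whether that is right or left of the point:
X: 3–4 at easting≈272184.1 (left), 7–1 at easting≈280717.9 (right) → 1 crossing.
K: 3–4 at easting≈267675.0 (left), 6–1 at easting≈276988.4 (left) → 0 crossings.
P: 1–2 at easting≈282327.3 (right), 2–3 at easting≈279864.7 (right) → 2 crossings.
Only X has an odd count, so the point is inside X.

X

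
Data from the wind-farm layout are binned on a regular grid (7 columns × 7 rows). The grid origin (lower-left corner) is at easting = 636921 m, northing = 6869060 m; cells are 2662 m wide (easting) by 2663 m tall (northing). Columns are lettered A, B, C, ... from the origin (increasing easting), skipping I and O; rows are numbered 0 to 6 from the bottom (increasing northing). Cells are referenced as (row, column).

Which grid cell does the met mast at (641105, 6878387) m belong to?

(3, B)

Column index: ⌊(641105 − 636921) / 2662⌋ = ⌊1.572⌋ = 1 → column B
Row offset from origin: ⌊(6878387 − 6869060) / 2663⌋ = ⌊3.502⌋ = 3 → row 3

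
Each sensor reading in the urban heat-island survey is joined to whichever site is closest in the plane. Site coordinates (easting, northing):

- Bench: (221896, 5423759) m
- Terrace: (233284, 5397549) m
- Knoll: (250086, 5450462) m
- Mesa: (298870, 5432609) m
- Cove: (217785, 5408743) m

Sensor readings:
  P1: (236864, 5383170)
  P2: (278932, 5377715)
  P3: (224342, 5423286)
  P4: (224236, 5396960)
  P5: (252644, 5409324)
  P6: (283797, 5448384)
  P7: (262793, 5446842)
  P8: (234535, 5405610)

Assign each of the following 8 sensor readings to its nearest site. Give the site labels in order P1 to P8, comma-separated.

Terrace, Terrace, Bench, Terrace, Terrace, Mesa, Knoll, Terrace

P1 → Terrace (d²=219572041.00)
P2 → Terrace (d²=2477127460.00)
P3 → Bench (d²=6206645.00)
P4 → Terrace (d²=82213225.00)
P5 → Terrace (d²=513460225.00)
P6 → Mesa (d²=476045954.00)
P7 → Knoll (d²=174572249.00)
P8 → Terrace (d²=66544722.00)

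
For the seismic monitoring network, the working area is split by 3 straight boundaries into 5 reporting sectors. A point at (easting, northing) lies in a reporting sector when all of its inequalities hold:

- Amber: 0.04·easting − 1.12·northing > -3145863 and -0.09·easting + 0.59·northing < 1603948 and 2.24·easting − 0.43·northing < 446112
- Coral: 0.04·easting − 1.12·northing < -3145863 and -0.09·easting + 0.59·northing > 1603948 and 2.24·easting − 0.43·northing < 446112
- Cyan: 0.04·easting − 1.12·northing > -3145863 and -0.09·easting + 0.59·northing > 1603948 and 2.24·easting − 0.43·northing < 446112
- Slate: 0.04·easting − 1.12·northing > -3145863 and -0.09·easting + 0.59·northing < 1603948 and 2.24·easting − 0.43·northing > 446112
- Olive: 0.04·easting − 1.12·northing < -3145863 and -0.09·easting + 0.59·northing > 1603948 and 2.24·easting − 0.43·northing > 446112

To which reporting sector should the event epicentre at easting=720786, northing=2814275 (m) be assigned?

Amber

0.04·720786 − 1.12·2814275 = -3123156.560, which is > -3145863
-0.09·720786 + 0.59·2814275 = 1595551.510, which is < 1603948
2.24·720786 − 0.43·2814275 = 404422.390, which is < 446112
This sign pattern matches Amber.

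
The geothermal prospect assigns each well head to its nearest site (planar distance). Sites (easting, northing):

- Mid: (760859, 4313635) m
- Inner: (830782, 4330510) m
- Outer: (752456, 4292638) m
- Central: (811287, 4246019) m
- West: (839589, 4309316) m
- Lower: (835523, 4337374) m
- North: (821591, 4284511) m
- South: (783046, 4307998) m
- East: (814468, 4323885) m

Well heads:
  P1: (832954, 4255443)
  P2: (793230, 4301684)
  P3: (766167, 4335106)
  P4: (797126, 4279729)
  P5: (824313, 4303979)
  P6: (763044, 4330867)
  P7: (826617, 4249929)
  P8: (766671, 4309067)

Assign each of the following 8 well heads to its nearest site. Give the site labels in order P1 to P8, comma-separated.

P1 → Central (d²=558270665.00)
P2 → South (d²=143580452.00)
P3 → Mid (d²=489178705.00)
P4 → North (d²=621403749.00)
P5 → West (d²=261839745.00)
P6 → Mid (d²=301716049.00)
P7 → Central (d²=250297000.00)
P8 → Mid (d²=54645968.00)

Central, South, Mid, North, West, Mid, Central, Mid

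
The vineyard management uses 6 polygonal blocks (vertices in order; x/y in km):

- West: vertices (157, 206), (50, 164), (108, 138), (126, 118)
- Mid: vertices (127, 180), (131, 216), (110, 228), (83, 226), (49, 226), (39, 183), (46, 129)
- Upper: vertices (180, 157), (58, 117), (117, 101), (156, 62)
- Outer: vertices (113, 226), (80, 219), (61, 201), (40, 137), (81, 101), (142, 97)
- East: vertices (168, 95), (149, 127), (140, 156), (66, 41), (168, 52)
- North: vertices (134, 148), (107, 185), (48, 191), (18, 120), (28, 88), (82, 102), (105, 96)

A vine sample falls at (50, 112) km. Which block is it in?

Cast a ray rightward from (50, 112). For each polygon, the edges (by vertex number in listed order) whose endpoints lie on opposite sides of y = 112, where each meets that height, and whether that is right or left of the point:
West: no edge straddles that height → 0 crossings.
Mid: no edge straddles that height → 0 crossings.
Upper: 2–3 at x≈76.4 (right), 4–1 at x≈168.6 (right) → 2 crossings.
Outer: 4–5 at x≈68.5 (right), 6–1 at x≈138.6 (right) → 2 crossings.
East: 1–2 at x≈157.9 (right), 3–4 at x≈111.7 (right) → 2 crossings.
North: 4–5 at x≈20.5 (left), 7–1 at x≈113.9 (right) → 1 crossing.
Only North has an odd count, so the point is inside North.

North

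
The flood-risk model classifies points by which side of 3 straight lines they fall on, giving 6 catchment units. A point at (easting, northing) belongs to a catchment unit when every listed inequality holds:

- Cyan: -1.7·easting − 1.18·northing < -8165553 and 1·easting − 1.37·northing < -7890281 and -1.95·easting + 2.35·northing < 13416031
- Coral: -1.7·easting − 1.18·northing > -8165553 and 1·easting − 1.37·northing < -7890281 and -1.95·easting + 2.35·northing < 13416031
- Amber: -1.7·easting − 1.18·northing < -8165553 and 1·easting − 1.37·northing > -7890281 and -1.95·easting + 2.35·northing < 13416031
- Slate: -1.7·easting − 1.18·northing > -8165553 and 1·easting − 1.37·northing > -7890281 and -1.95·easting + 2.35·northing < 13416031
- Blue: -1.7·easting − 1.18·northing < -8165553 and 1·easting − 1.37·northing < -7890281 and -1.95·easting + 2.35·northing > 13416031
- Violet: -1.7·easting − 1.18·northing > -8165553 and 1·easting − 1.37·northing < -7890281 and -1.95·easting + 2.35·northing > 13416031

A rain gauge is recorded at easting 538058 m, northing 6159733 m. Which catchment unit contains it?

Blue

-1.7·538058 − 1.18·6159733 = -8183183.540, which is < -8165553
1·538058 − 1.37·6159733 = -7900776.210, which is < -7890281
-1.95·538058 + 2.35·6159733 = 13426159.450, which is > 13416031
This sign pattern matches Blue.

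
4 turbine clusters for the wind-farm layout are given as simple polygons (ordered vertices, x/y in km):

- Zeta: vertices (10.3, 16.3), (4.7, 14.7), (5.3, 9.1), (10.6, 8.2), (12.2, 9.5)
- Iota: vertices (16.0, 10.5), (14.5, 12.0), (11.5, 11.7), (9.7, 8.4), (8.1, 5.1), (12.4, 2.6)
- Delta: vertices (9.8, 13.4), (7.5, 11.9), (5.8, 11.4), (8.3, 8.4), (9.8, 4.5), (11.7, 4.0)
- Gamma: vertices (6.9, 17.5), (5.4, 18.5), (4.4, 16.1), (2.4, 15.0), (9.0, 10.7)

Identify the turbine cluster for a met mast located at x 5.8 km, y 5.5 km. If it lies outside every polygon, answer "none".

Cast a ray rightward from (5.8, 5.5). For each polygon, the edges (by vertex number in listed order) whose endpoints lie on opposite sides of y = 5.5, where each meets that height, and whether that is right or left of the point:
Zeta: no edge straddles that height → 0 crossings.
Iota: 4–5 at x≈8.29 (right), 6–1 at x≈13.72 (right) → 2 crossings.
Delta: 4–5 at x≈9.42 (right), 6–1 at x≈11.40 (right) → 2 crossings.
Gamma: no edge straddles that height → 0 crossings.
All counts are even, so the point lies outside every listed polygon.

none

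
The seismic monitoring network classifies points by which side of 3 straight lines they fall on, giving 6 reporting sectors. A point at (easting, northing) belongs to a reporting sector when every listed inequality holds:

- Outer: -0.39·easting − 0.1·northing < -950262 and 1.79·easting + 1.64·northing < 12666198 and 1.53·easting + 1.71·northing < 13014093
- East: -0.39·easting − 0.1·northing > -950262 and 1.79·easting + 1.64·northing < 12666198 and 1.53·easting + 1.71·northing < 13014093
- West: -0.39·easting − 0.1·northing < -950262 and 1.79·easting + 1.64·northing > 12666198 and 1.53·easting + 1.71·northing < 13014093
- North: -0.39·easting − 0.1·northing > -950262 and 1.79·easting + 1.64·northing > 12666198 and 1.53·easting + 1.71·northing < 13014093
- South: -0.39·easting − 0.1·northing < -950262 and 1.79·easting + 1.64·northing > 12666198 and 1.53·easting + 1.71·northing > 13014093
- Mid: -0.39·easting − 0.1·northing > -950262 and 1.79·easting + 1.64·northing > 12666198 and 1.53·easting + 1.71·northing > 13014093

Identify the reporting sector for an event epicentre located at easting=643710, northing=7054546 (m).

South

-0.39·643710 − 0.1·7054546 = -956501.500, which is < -950262
1.79·643710 + 1.64·7054546 = 12721696.340, which is > 12666198
1.53·643710 + 1.71·7054546 = 13048149.960, which is > 13014093
This sign pattern matches South.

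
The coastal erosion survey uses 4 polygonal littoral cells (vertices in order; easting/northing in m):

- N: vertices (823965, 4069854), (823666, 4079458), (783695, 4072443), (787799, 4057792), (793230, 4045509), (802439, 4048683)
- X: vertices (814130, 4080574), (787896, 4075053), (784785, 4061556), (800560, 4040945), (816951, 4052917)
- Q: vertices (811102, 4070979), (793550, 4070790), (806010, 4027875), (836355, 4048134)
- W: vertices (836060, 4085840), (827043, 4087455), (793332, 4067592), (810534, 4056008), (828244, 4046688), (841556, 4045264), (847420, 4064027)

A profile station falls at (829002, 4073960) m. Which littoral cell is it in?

W

Cast a ray rightward from (829002, 4073960). For each polygon, the edges (by vertex number in listed order) whose endpoints lie on opposite sides of northing = 4073960, where each meets that height, and whether that is right or left of the point:
N: 1–2 at easting≈823837.2 (left), 2–3 at easting≈792338.8 (left) → 0 crossings.
X: 2–3 at easting≈787644.1 (left), 5–1 at easting≈814804.6 (left) → 0 crossings.
Q: no edge straddles that height → 0 crossings.
W: 2–3 at easting≈804139.6 (left), 7–1 at easting≈842247.0 (right) → 1 crossing.
Only W has an odd count, so the point is inside W.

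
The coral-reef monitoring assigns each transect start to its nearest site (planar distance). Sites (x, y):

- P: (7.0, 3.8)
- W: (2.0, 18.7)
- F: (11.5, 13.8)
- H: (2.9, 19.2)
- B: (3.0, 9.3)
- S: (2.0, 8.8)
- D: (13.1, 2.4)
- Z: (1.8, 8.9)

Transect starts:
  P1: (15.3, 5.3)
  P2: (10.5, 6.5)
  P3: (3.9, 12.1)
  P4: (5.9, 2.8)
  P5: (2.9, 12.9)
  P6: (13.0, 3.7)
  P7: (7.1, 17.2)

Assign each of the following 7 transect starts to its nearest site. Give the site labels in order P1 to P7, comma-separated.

P1 → D (d²=13.25)
P2 → P (d²=19.54)
P3 → B (d²=8.65)
P4 → P (d²=2.21)
P5 → B (d²=12.97)
P6 → D (d²=1.70)
P7 → H (d²=21.64)

D, P, B, P, B, D, H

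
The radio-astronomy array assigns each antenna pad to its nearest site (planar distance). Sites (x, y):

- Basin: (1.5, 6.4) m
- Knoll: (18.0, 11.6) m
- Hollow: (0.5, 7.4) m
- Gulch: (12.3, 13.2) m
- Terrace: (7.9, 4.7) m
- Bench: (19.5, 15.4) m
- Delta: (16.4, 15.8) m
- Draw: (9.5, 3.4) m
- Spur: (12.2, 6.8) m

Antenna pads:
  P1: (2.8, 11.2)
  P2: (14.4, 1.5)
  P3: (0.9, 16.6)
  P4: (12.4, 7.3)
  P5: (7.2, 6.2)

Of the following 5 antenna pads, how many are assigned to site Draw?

P1 → Hollow
P2 → Draw
P3 → Hollow
P4 → Spur
P5 → Terrace
1 of the 5 goes to Draw.

1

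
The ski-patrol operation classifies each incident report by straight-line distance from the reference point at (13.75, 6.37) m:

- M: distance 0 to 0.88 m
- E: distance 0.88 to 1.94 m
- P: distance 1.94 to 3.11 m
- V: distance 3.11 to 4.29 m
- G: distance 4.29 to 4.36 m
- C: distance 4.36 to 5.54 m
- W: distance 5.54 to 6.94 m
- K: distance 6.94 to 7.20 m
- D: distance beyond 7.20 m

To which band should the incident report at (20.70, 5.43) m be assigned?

K

Distance = √((20.70−13.75)² + (5.43−6.37)²) = √(48.302 + 0.884) = 7.013 m.
6.94 ≤ 7.013 < 7.20 → K.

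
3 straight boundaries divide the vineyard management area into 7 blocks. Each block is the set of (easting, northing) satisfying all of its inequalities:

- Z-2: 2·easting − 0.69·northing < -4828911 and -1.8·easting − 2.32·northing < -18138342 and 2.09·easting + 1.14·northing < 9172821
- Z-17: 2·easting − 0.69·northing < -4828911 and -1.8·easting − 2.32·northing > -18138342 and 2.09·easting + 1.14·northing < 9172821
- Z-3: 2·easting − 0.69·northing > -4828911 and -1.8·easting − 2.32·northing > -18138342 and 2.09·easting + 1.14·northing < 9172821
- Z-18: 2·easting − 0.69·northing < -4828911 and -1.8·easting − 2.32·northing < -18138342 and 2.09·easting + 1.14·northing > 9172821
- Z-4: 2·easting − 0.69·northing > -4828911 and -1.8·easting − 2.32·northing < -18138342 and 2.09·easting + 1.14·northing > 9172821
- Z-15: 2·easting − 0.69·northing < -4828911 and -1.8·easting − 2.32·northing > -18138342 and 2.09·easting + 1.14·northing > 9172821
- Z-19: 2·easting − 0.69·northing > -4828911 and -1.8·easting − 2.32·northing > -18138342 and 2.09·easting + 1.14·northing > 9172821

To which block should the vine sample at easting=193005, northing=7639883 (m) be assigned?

2·193005 − 0.69·7639883 = -4885509.270, which is < -4828911
-1.8·193005 − 2.32·7639883 = -18071937.560, which is > -18138342
2.09·193005 + 1.14·7639883 = 9112847.070, which is < 9172821
This sign pattern matches Z-17.

Z-17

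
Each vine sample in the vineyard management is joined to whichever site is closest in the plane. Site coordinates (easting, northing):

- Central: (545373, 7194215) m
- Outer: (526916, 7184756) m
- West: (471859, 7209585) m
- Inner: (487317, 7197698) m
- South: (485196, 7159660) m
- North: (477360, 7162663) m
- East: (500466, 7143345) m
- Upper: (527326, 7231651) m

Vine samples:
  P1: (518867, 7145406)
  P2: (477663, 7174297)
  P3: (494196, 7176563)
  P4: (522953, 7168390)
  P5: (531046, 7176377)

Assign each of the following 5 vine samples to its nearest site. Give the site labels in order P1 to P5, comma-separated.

East, North, South, Outer, Outer

P1 → East (d²=342844522.00)
P2 → North (d²=135441765.00)
P3 → South (d²=366711409.00)
P4 → Outer (d²=283551325.00)
P5 → Outer (d²=87264541.00)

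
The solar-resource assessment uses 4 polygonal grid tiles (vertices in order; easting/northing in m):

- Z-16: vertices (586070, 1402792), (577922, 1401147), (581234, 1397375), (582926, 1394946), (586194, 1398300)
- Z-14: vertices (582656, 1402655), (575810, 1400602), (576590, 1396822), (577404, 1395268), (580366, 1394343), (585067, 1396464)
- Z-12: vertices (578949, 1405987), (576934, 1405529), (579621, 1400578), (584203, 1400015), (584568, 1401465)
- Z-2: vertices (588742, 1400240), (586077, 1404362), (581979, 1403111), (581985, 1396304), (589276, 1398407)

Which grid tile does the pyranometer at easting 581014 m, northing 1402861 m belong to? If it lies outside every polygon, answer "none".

Cast a ray rightward from (581014, 1402861). For each polygon, the edges (by vertex number in listed order) whose endpoints lie on opposite sides of northing = 1402861, where each meets that height, and whether that is right or left of the point:
Z-16: no edge straddles that height → 0 crossings.
Z-14: no edge straddles that height → 0 crossings.
Z-12: 2–3 at easting≈578382.0 (left), 5–1 at easting≈582833.3 (right) → 1 crossing.
Z-2: 1–2 at easting≈587047.4 (right), 3–4 at easting≈581979.2 (right) → 2 crossings.
Only Z-12 has an odd count, so the point is inside Z-12.

Z-12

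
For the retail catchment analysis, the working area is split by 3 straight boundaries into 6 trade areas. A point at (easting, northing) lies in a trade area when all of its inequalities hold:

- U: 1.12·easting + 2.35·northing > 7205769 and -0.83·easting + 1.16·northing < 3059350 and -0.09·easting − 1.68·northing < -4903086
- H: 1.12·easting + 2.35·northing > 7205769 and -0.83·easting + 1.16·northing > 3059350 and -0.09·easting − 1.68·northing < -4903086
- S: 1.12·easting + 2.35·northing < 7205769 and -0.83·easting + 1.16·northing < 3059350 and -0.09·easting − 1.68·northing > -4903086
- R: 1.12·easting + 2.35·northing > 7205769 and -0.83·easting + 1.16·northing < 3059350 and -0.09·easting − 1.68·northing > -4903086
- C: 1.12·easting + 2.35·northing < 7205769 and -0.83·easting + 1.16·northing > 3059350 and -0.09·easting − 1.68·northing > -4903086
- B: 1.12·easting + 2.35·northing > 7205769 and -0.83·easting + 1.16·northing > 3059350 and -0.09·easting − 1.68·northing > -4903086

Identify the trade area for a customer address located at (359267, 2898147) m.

1.12·359267 + 2.35·2898147 = 7213024.490, which is > 7205769
-0.83·359267 + 1.16·2898147 = 3063658.910, which is > 3059350
-0.09·359267 − 1.68·2898147 = -4901220.990, which is > -4903086
This sign pattern matches B.

B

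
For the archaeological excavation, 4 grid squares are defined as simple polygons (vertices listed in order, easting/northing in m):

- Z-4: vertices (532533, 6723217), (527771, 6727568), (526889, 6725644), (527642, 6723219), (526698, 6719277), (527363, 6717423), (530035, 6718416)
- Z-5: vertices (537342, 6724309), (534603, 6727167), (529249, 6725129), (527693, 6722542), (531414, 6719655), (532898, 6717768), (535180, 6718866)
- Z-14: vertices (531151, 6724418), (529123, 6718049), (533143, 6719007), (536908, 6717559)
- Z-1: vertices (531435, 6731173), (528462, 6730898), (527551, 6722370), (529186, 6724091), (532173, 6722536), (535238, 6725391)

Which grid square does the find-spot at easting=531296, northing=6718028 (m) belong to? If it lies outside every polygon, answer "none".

Cast a ray rightward from (531296, 6718028). For each polygon, the edges (by vertex number in listed order) whose endpoints lie on opposite sides of northing = 6718028, where each meets that height, and whether that is right or left of the point:
Z-4: 5–6 at easting≈527146.0 (left), 6–7 at easting≈528991.0 (left) → 0 crossings.
Z-5: 5–6 at easting≈532693.5 (right), 6–7 at easting≈533438.4 (right) → 2 crossings.
Z-14: 3–4 at easting≈535688.5 (right), 4–1 at easting≈536514.4 (right) → 2 crossings.
Z-1: no edge straddles that height → 0 crossings.
All counts are even, so the point lies outside every listed polygon.

none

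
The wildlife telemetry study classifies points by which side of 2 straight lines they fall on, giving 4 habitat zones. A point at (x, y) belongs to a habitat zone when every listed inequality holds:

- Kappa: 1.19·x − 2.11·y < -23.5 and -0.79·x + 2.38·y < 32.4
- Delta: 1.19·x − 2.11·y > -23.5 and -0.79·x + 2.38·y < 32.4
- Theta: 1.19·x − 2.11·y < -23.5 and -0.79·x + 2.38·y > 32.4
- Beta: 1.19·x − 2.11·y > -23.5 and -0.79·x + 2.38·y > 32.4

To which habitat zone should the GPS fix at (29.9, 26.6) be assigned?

Beta

1.19·29.9 − 2.11·26.6 = -20.545, which is > -23.5
-0.79·29.9 + 2.38·26.6 = 39.687, which is > 32.4
This sign pattern matches Beta.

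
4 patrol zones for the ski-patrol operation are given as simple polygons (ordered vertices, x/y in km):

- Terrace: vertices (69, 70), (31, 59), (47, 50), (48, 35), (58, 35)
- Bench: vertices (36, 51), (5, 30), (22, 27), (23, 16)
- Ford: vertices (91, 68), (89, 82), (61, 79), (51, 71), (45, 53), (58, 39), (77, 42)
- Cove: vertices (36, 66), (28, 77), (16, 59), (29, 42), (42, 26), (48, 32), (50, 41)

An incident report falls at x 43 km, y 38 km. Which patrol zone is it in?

Cast a ray rightward from (43, 38). For each polygon, the edges (by vertex number in listed order) whose endpoints lie on opposite sides of y = 38, where each meets that height, and whether that is right or left of the point:
Terrace: 3–4 at x≈47.8 (right), 5–1 at x≈58.9 (right) → 2 crossings.
Bench: 1–2 at x≈16.8 (left), 4–1 at x≈31.2 (left) → 0 crossings.
Ford: no edge straddles that height → 0 crossings.
Cove: 4–5 at x≈32.2 (left), 6–7 at x≈49.3 (right) → 1 crossing.
Only Cove has an odd count, so the point is inside Cove.

Cove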